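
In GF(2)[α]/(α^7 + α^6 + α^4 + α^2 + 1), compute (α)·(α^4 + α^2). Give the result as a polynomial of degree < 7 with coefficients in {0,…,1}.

Multiply in GF(2)[α]: (α)·(α^4 + α^2) = α^5 + α^3.
Reduced: α^5 + α^3.

α^5 + α^3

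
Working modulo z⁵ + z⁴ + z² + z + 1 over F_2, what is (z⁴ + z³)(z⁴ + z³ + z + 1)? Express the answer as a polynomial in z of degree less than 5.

Multiply in F_2[z]: (z⁴ + z³)·(z⁴ + z³ + z + 1) = z⁸ + z⁶ + z⁵ + z³.
Reduce using z⁵ ≡ z⁴ + z² + z + 1 (mod z⁵ + z⁴ + z² + z + 1).
Reduced: z³ + z².

z^3 + z^2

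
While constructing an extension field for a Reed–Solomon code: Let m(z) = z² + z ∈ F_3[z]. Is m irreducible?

No

Check for roots in F_3: m(0) = 0 → root; m(1) = 2; m(2) = 0 → root.
m(0) = 0, so (z) divides m(z); m is reducible.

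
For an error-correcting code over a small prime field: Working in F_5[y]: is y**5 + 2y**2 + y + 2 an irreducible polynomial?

Write P(y) = y**5 + 2y**2 + y + 2.
Check for roots in F_5: P(0) = 2; P(1) = 1; P(2) = 4; P(3) = 1; P(4) = 2.
No roots, so no linear factors.
Degree-2 irreducible divisors: test the 10 monic irreducibles of degree 2 over GF(5).
None of them divide P (all give nonzero remainder).
No irreducible factor of degree ≤ 2 exists, so P is irreducible over GF(5).

Yes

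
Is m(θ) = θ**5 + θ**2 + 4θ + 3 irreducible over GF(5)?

Check for roots in GF(5): m(0) = 3; m(1) = 4; m(2) = 2; m(3) = 2; m(4) = 4.
No roots, so no linear factors.
Degree-2 irreducible divisors: test the 10 monic irreducibles of degree 2 over GF(5).
None of them divide m (all give nonzero remainder).
No irreducible factor of degree ≤ 2 exists, so m is irreducible over GF(5).

Yes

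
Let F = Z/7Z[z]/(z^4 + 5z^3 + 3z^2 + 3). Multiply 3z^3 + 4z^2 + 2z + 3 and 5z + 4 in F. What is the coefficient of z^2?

Multiply in Z/7Z[z]: (3z^3 + 4z^2 + 2z + 3)·(5z + 4) = z^4 + 4z^3 + 5z^2 + 2z + 5.
Reduce using z^4 ≡ 2z^3 + 4z^2 + 4 (mod z^4 + 5z^3 + 3z^2 + 3).
Reduced: 6z^3 + 2z^2 + 2z + 2.

2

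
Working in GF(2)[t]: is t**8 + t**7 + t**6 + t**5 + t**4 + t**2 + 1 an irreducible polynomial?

Yes

Write m(t) = t**8 + t**7 + t**6 + t**5 + t**4 + t**2 + 1.
Check for roots in GF(2): m(0) = 1; m(1) = 1.
No roots, so no linear factors.
Monic irreducibles of degree 2 over GF(2): t**2 + t + 1.
None of them divide m (all give nonzero remainder).
Monic irreducibles of degree 3 over GF(2): t**3 + t + 1, t**3 + t**2 + 1.
None of them divide m (all give nonzero remainder).
Monic irreducibles of degree 4 over GF(2): t**4 + t + 1, t**4 + t**3 + 1, t**4 + t**3 + t**2 + t + 1.
None of them divide m (all give nonzero remainder).
No irreducible factor of degree ≤ 4 exists, so m is irreducible over GF(2).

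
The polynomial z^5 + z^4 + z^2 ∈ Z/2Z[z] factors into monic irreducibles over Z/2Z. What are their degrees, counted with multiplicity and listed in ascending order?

1, 1, 3

Write g(z) = z^5 + z^4 + z^2.
Roots in Z/2Z: g(0) = 0 → root; g(1) = 1.
Linear factors from roots: (z).
Complete factorization: g(z) = (z)^2·(z^3 + z^2 + 1).
Factor degrees with multiplicity: 1 + 1 + 3 = 5.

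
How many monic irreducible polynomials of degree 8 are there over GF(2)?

30

By the necklace-counting formula, N_2(8) = (1/8) Σ_{d|8} μ(8/d)·2^d.
Divisors of 8: 1, 2, 4, 8; μ(8/d) for each: 0, 0, -1, 1.
Σ = − 2^4 + 2^8 = 240.
N = 240/8 = 30.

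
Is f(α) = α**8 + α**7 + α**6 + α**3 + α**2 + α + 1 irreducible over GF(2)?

Yes

Check for roots in GF(2): f(0) = 1; f(1) = 1.
No roots, so no linear factors.
Monic irreducibles of degree 2 over GF(2): α**2 + α + 1.
None of them divide f (all give nonzero remainder).
Monic irreducibles of degree 3 over GF(2): α**3 + α + 1, α**3 + α**2 + 1.
None of them divide f (all give nonzero remainder).
Monic irreducibles of degree 4 over GF(2): α**4 + α + 1, α**4 + α**3 + 1, α**4 + α**3 + α**2 + α + 1.
None of them divide f (all give nonzero remainder).
No irreducible factor of degree ≤ 4 exists, so f is irreducible over GF(2).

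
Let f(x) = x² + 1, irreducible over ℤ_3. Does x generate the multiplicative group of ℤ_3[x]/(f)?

|GF(3^2)^×| = 3^2 − 1 = 8. Prime factorization: 8 = 2^3.
f is primitive ⇔ x has order 8 in GF(3)[x]/(f), i.e. x^(8/q) ≠ 1 for each prime q | 8.
x^(4) mod f = 1
Since x^(4) = 1, the order of x divides 4 < 8; not primitive.

No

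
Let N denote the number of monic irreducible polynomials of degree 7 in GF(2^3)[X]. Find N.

299592

Gauss's count: N_{8}(7) = (1/7) Σ_{d|7} μ(7/d)·8^d.
Divisors of 7: 1, 7; μ(7/d) for each: -1, 1.
Σ = − 8^1 + 8^7 = 2097144.
N = 2097144/7 = 299592.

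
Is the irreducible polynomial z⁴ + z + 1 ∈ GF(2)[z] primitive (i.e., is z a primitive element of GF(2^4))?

Write f(z) = z⁴ + z + 1.
|GF(2^4)^×| = 2^4 − 1 = 15. Prime factorization: 15 = 3·5.
f is primitive ⇔ z has order 15 in GF(2)[z]/(f), i.e. z^(15/q) ≠ 1 for each prime q | 15.
z^(5) mod f = z² + z.
z^(3) mod f = z³.
None equal 1, so z has full order 15; f is primitive.

Yes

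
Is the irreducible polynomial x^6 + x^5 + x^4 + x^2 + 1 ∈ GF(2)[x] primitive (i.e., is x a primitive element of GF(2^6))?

No

Write f(x) = x^6 + x^5 + x^4 + x^2 + 1.
|GF(2^6)^×| = 2^6 − 1 = 63. Prime factorization: 63 = 3^2·7.
f is primitive ⇔ x has order 63 in GF(2)[x]/(f), i.e. x^(63/q) ≠ 1 for each prime q | 63.
x^(21) mod f = 1
x^(9) mod f = x^3 + 1.
Since x^(21) = 1, the order of x divides 21 < 63; not primitive.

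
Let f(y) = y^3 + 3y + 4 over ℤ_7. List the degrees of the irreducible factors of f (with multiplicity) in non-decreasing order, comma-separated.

1, 2

Linear factors from roots: (y + 1).
Complete factorization: f(y) = (y + 1)·(y^2 + 6y + 4).
Factor degrees with multiplicity: 1 + 2 = 3.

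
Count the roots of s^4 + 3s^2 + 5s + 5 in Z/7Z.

Write g(s) = s^4 + 3s^2 + 5s + 5.
Evaluate at each of the 7 elements of Z/7Z:
g(0) = 5; g(1) = 0 → root; g(2) = 1; g(3) = 2; g(4) = 0 → root; g(5) = 2; g(6) = 4.
Roots: {1, 4}.

2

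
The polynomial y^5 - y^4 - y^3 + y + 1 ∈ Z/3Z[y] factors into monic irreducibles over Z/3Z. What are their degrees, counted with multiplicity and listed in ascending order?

Write h(y) = y^5 - y^4 - y^3 + y + 1.
Roots in Z/3Z: h(0) = 1; h(1) = 1; h(2) = 2.
Complete factorization: h(y) = (y^2 + 1)·(y^3 - y^2 + y + 1).
Factor degrees with multiplicity: 2 + 3 = 5.

2, 3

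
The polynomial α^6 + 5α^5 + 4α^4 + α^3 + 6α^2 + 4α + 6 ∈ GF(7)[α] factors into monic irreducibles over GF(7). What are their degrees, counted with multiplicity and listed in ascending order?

Write f(α) = α^6 + 5α^5 + 4α^4 + α^3 + 6α^2 + 4α + 6.
Linear factors from roots: (α + 1).
Complete factorization: f(α) = (α + 1)·(α^2 + 3α + 6)·(α^3 + α^2 + 5α + 1).
Factor degrees with multiplicity: 1 + 2 + 3 = 6.

1, 2, 3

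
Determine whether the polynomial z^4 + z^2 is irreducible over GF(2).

No

Write h(z) = z^4 + z^2.
Check for roots in GF(2): h(0) = 0 → root; h(1) = 0 → root.
h(0) = 0, so (z) divides h(z); h is reducible.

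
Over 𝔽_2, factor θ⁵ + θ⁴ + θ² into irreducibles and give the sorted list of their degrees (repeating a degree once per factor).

1, 1, 3

Write f(θ) = θ⁵ + θ⁴ + θ².
Roots in 𝔽_2: f(0) = 0 → root; f(1) = 1.
Linear factors from roots: (θ).
Complete factorization: f(θ) = (θ)^2·(θ³ + θ² + 1).
Factor degrees with multiplicity: 1 + 1 + 3 = 5.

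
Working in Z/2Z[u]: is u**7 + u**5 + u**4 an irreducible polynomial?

Write m(u) = u**7 + u**5 + u**4.
Check for roots in Z/2Z: m(0) = 0 → root; m(1) = 1.
m(0) = 0, so (u) divides m(u); m is reducible.

No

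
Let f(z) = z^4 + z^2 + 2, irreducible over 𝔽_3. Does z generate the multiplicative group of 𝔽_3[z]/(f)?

|GF(3^4)^×| = 3^4 − 1 = 80. Prime factorization: 80 = 2^4·5.
f is primitive ⇔ z has order 80 in GF(3)[z]/(f), i.e. z^(80/q) ≠ 1 for each prime q | 80.
z^(40) mod f = 2.
z^(16) mod f = 1
Since z^(16) = 1, the order of z divides 16 < 80; not primitive.

No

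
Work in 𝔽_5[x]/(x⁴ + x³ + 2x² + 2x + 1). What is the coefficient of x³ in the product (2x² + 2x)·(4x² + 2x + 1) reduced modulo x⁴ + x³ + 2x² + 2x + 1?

Multiply in 𝔽_5[x]: (2x² + 2x)·(4x² + 2x + 1) = 3x⁴ + 2x³ + x² + 2x.
Reduce using x⁴ ≡ 4x³ + 3x² + 3x + 4 (mod x⁴ + x³ + 2x² + 2x + 1).
Reduced: 4x³ + x + 2.

4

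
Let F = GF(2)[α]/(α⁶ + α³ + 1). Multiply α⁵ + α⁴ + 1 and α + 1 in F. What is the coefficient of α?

1

Multiply in GF(2)[α]: (α⁵ + α⁴ + 1)·(α + 1) = α⁶ + α⁴ + α + 1.
Reduce using α⁶ ≡ α³ + 1 (mod α⁶ + α³ + 1).
Reduced: α⁴ + α³ + α.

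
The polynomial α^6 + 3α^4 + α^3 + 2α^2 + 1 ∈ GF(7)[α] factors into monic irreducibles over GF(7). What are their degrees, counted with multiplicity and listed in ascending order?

Write g(α) = α^6 + 3α^4 + α^3 + 2α^2 + 1.
Complete factorization: g(α) = (α^6 + 3α^4 + α^3 + 2α^2 + 1).
Factor degrees with multiplicity: 6 = 6.

6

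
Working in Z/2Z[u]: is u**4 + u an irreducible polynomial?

No

Write f(u) = u**4 + u.
Check for roots in Z/2Z: f(0) = 0 → root; f(1) = 0 → root.
f(0) = 0, so (u) divides f(u); f is reducible.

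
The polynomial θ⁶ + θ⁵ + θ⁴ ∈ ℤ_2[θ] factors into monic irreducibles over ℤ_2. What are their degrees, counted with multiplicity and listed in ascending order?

1, 1, 1, 1, 2

Write g(θ) = θ⁶ + θ⁵ + θ⁴.
Roots in ℤ_2: g(0) = 0 → root; g(1) = 1.
Linear factors from roots: (θ).
Complete factorization: g(θ) = (θ)^4·(θ² + θ + 1).
Factor degrees with multiplicity: 1 + 1 + 1 + 1 + 2 = 6.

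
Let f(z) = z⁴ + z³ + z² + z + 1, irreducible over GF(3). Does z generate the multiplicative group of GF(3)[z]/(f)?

|GF(3^4)^×| = 3^4 − 1 = 80. Prime factorization: 80 = 2^4·5.
f is primitive ⇔ z has order 80 in GF(3)[z]/(f), i.e. z^(80/q) ≠ 1 for each prime q | 80.
z^(40) mod f = 1
z^(16) mod f = z.
Since z^(40) = 1, the order of z divides 40 < 80; not primitive.

No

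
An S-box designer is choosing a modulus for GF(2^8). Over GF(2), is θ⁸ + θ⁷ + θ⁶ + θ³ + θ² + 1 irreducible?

Write P(θ) = θ⁸ + θ⁷ + θ⁶ + θ³ + θ² + 1.
Check for roots in GF(2): P(0) = 1; P(1) = 0 → root.
P(1) = 0, so (θ − 1) divides P(θ); P is reducible.

No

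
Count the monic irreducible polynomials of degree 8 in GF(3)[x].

Gauss's count: N_{3}(8) = (1/8) Σ_{d|8} μ(8/d)·3^d.
Divisors of 8: 1, 2, 4, 8; μ(8/d) for each: 0, 0, -1, 1.
Σ = − 3^4 + 3^8 = 6480.
N = 6480/8 = 810.

810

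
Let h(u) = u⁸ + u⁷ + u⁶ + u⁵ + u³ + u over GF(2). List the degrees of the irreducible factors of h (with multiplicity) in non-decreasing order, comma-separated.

1, 1, 1, 2, 3

Roots in GF(2): h(0) = 0 → root; h(1) = 0 → root.
Linear factors from roots: (u), (u + 1).
Complete factorization: h(u) = (u)·(u + 1)^2·(u² + u + 1)·(u³ + u + 1).
Factor degrees with multiplicity: 1 + 1 + 1 + 2 + 3 = 8.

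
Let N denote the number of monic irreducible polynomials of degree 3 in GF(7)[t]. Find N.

Gauss's count: N_{7}(3) = (1/3) Σ_{d|3} μ(3/d)·7^d.
Divisors of 3: 1, 3; μ(3/d) for each: -1, 1.
Σ = − 7^1 + 7^3 = 336.
N = 336/3 = 112.

112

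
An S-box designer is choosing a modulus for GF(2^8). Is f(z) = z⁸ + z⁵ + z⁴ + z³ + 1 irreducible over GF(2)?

Yes

Check for roots in GF(2): f(0) = 1; f(1) = 1.
No roots, so no linear factors.
Monic irreducibles of degree 2 over GF(2): z² + z + 1.
None of them divide f (all give nonzero remainder).
Monic irreducibles of degree 3 over GF(2): z³ + z + 1, z³ + z² + 1.
None of them divide f (all give nonzero remainder).
Monic irreducibles of degree 4 over GF(2): z⁴ + z + 1, z⁴ + z³ + 1, z⁴ + z³ + z² + z + 1.
None of them divide f (all give nonzero remainder).
No irreducible factor of degree ≤ 4 exists, so f is irreducible over GF(2).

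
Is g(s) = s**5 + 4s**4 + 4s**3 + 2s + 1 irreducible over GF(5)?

Check for roots in GF(5): g(0) = 1; g(1) = 2; g(2) = 3; g(3) = 2; g(4) = 3.
No roots, so no linear factors.
Degree-2 irreducible divisors: test the 10 monic irreducibles of degree 2 over GF(5).
None of them divide g (all give nonzero remainder).
No irreducible factor of degree ≤ 2 exists, so g is irreducible over GF(5).

Yes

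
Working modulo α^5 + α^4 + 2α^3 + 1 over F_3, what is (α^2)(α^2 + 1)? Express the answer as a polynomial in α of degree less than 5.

α^4 + α^2

Multiply in F_3[α]: (α^2)·(α^2 + 1) = α^4 + α^2.
Reduced: α^4 + α^2.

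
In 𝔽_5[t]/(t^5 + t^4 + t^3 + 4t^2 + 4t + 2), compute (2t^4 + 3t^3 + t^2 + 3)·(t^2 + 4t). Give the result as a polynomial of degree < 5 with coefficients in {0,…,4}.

2t^4 + 2t^3 + 4t^2 + 2t + 2

Multiply in 𝔽_5[t]: (2t^4 + 3t^3 + t^2 + 3)·(t^2 + 4t) = 2t^6 + t^5 + 3t^4 + 4t^3 + 3t^2 + 2t.
Reduce using t^5 ≡ 4t^4 + 4t^3 + t^2 + t + 3 (mod t^5 + t^4 + t^3 + 4t^2 + 4t + 2).
Reduced: 2t^4 + 2t^3 + 4t^2 + 2t + 2.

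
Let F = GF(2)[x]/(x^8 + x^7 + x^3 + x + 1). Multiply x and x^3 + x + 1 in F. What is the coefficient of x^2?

Multiply in GF(2)[x]: (x)·(x^3 + x + 1) = x^4 + x^2 + x.
Reduced: x^4 + x^2 + x.

1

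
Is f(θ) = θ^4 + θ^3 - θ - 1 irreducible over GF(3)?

Check for roots in GF(3): f(0) = 2; f(1) = 0 → root; f(2) = 0 → root.
f(1) = 0, so (θ − 1) divides f(θ); f is reducible.

No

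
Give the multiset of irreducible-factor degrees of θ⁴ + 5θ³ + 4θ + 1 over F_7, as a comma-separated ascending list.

1, 3

Write g(θ) = θ⁴ + 5θ³ + 4θ + 1.
Linear factors from roots: (θ + 1).
Complete factorization: g(θ) = (θ + 1)·(θ³ + 4θ² + 3θ + 1).
Factor degrees with multiplicity: 1 + 3 = 4.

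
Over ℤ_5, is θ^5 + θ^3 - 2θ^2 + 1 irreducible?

Yes

Write f(θ) = θ^5 + θ^3 - 2θ^2 + 1.
Check for roots in ℤ_5: f(0) = 1; f(1) = 1; f(2) = 3; f(3) = 3; f(4) = 2.
No roots, so no linear factors.
Degree-2 irreducible divisors: test the 10 monic irreducibles of degree 2 over GF(5).
None of them divide f (all give nonzero remainder).
No irreducible factor of degree ≤ 2 exists, so f is irreducible over GF(5).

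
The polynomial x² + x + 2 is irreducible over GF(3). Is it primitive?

Yes

Write f(x) = x² + x + 2.
|GF(3^2)^×| = 3^2 − 1 = 8. Prime factorization: 8 = 2^3.
f is primitive ⇔ x has order 8 in GF(3)[x]/(f), i.e. x^(8/q) ≠ 1 for each prime q | 8.
x^(4) mod f = 2.
None equal 1, so x has full order 8; f is primitive.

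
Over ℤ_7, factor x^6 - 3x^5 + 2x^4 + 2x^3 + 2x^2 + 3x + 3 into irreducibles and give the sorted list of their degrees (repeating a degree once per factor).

6

Write g(x) = x^6 - 3x^5 + 2x^4 + 2x^3 + 2x^2 + 3x + 3.
Complete factorization: g(x) = (x^6 - 3x^5 + 2x^4 + 2x^3 + 2x^2 + 3x + 3).
Factor degrees with multiplicity: 6 = 6.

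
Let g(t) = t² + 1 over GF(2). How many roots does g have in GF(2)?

Evaluate at each of the 2 elements of GF(2):
g(0) = 1; g(1) = 0 → root.
Roots: {1}.

1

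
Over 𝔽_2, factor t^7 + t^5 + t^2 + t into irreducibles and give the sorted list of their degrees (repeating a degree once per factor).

Write f(t) = t^7 + t^5 + t^2 + t.
Roots in 𝔽_2: f(0) = 0 → root; f(1) = 0 → root.
Linear factors from roots: (t), (t + 1).
Complete factorization: f(t) = (t)·(t + 1)·(t^2 + t + 1)·(t^3 + t + 1).
Factor degrees with multiplicity: 1 + 1 + 2 + 3 = 7.

1, 1, 2, 3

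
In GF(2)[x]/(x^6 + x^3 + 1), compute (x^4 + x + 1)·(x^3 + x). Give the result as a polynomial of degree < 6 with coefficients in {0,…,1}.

x^5 + x^3 + x^2

Multiply in GF(2)[x]: (x^4 + x + 1)·(x^3 + x) = x^7 + x^5 + x^4 + x^3 + x^2 + x.
Reduce using x^6 ≡ x^3 + 1 (mod x^6 + x^3 + 1).
Reduced: x^5 + x^3 + x^2.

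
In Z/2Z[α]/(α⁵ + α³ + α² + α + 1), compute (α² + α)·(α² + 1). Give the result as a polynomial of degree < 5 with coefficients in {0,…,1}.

α^4 + α^3 + α^2 + α

Multiply in Z/2Z[α]: (α² + α)·(α² + 1) = α⁴ + α³ + α² + α.
Reduced: α⁴ + α³ + α² + α.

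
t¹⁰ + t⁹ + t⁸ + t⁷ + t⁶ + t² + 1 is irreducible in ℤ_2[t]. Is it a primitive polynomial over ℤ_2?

No

Write f(t) = t¹⁰ + t⁹ + t⁸ + t⁷ + t⁶ + t² + 1.
|GF(2^10)^×| = 2^10 − 1 = 1023. Prime factorization: 1023 = 3·11·31.
f is primitive ⇔ t has order 1023 in GF(2)[t]/(f), i.e. t^(1023/q) ≠ 1 for each prime q | 1023.
t^(341) mod f = 1
t^(93) mod f = t⁷ + t⁶ + t⁵ + t⁴ + 1.
t^(33) mod f = t⁷ + t³ + t² + t.
Since t^(341) = 1, the order of t divides 341 < 1023; not primitive.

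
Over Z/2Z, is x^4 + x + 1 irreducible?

Write h(x) = x^4 + x + 1.
Check for roots in Z/2Z: h(0) = 1; h(1) = 1.
No roots, so no linear factors.
Monic irreducibles of degree 2 over GF(2): x^2 + x + 1.
None of them divide h (all give nonzero remainder).
No irreducible factor of degree ≤ 2 exists, so h is irreducible over GF(2).

Yes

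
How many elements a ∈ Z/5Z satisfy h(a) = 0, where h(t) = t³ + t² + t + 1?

Evaluate at each of the 5 elements of Z/5Z:
h(0) = 1; h(1) = 4; h(2) = 0 → root; h(3) = 0 → root; h(4) = 0 → root.
Roots: {2, 3, 4}.

3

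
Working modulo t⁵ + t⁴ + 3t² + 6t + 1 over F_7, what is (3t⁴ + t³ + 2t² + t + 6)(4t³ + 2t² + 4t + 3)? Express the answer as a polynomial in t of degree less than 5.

3t^4 + 6t^3 + 6t^2 + 4t + 1

Multiply in F_7[t]: (3t⁴ + t³ + 2t² + t + 6)·(4t³ + 2t² + 4t + 3) = 5t⁷ + 3t⁶ + t⁵ + 2t³ + t² + 6t + 4.
Reduce using t⁵ ≡ 6t⁴ + 4t² + t + 6 (mod t⁵ + t⁴ + 3t² + 6t + 1).
Reduced: 3t⁴ + 6t³ + 6t² + 4t + 1.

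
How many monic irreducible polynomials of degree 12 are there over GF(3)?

44220

The number of monic irreducibles of degree 12 over GF(3) is (1/12)·Σ_{d∣12} μ(12/d) 3^d.
Divisors of 12: 1, 2, 3, 4, 6, 12; μ(12/d) for each: 0, 1, 0, -1, -1, 1.
Σ = 3^2 − 3^4 − 3^6 + 3^12 = 530640.
N = 530640/12 = 44220.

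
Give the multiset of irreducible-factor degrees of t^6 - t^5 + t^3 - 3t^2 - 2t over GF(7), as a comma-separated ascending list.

1, 1, 1, 1, 2

Write f(t) = t^6 - t^5 + t^3 - 3t^2 - 2t.
Linear factors from roots: (t), (t + 3), (t + 1).
Complete factorization: f(t) = (t)·(t + 1)·(t + 3)^2·(t^2 - t - 1).
Factor degrees with multiplicity: 1 + 1 + 1 + 1 + 2 = 6.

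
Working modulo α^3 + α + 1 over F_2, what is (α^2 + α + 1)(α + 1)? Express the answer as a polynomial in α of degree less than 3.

Multiply in F_2[α]: (α^2 + α + 1)·(α + 1) = α^3 + 1.
Reduce using α^3 ≡ α + 1 (mod α^3 + α + 1).
Reduced: α.

α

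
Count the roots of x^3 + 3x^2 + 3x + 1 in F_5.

Write g(x) = x^3 + 3x^2 + 3x + 1.
Evaluate at each of the 5 elements of F_5:
g(0) = 1; g(1) = 3; g(2) = 2; g(3) = 4; g(4) = 0 → root.
Roots: {4}.

1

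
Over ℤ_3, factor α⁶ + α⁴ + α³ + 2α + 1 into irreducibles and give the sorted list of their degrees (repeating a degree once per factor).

Write h(α) = α⁶ + α⁴ + α³ + 2α + 1.
Roots in ℤ_3: h(0) = 1; h(1) = 0 → root; h(2) = 0 → root.
Linear factors from roots: (α + 2), (α + 1).
Complete factorization: h(α) = (α + 1)·(α + 2)^3·(α² + 2α + 2).
Factor degrees with multiplicity: 1 + 1 + 1 + 1 + 2 = 6.

1, 1, 1, 1, 2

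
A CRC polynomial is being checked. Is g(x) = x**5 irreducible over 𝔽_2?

Check for roots in 𝔽_2: g(0) = 0 → root; g(1) = 1.
g(0) = 0, so (x) divides g(x); g is reducible.

No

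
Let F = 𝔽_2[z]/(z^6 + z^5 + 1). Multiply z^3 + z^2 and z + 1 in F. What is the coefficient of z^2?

Multiply in 𝔽_2[z]: (z^3 + z^2)·(z + 1) = z^4 + z^2.
Reduced: z^4 + z^2.

1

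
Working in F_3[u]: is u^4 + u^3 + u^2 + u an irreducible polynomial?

No

Write h(u) = u^4 + u^3 + u^2 + u.
Check for roots in F_3: h(0) = 0 → root; h(1) = 1; h(2) = 0 → root.
h(0) = 0, so (u) divides h(u); h is reducible.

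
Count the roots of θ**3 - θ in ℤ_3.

3

Write g(θ) = θ**3 - θ.
Evaluate at each of the 3 elements of ℤ_3:
g(0) = 0 → root; g(1) = 0 → root; g(2) = 0 → root.
Roots: {0, 1, 2}.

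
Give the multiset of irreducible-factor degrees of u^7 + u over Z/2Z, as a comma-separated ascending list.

1, 1, 1, 2, 2

Write g(u) = u^7 + u.
Roots in Z/2Z: g(0) = 0 → root; g(1) = 0 → root.
Linear factors from roots: (u), (u + 1).
Complete factorization: g(u) = (u)·(u + 1)^2·(u^2 + u + 1)^2.
Factor degrees with multiplicity: 1 + 1 + 1 + 2 + 2 = 7.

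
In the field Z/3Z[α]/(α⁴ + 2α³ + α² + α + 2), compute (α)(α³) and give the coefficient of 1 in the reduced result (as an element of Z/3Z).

Multiply in Z/3Z[α]: (α)·(α³) = α⁴.
Reduce using α⁴ ≡ α³ + 2α² + 2α + 1 (mod α⁴ + 2α³ + α² + α + 2).
Reduced: α³ + 2α² + 2α + 1.

1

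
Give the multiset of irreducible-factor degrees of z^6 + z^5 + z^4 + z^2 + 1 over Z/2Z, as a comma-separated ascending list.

Write g(z) = z^6 + z^5 + z^4 + z^2 + 1.
Roots in Z/2Z: g(0) = 1; g(1) = 1.
Complete factorization: g(z) = (z^6 + z^5 + z^4 + z^2 + 1).
Factor degrees with multiplicity: 6 = 6.

6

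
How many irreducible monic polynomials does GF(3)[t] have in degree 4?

18

The number of monic irreducibles of degree 4 over GF(3) is (1/4)·Σ_{d∣4} μ(4/d) 3^d.
Divisors of 4: 1, 2, 4; μ(4/d) for each: 0, -1, 1.
Σ = − 3^2 + 3^4 = 72.
N = 72/4 = 18.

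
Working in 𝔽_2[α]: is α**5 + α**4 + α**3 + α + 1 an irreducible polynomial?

Yes

Write h(α) = α**5 + α**4 + α**3 + α + 1.
Check for roots in 𝔽_2: h(0) = 1; h(1) = 1.
No roots, so no linear factors.
Monic irreducibles of degree 2 over GF(2): α**2 + α + 1.
None of them divide h (all give nonzero remainder).
No irreducible factor of degree ≤ 2 exists, so h is irreducible over GF(2).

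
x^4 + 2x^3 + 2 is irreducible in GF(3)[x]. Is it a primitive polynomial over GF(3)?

Yes

Write f(x) = x^4 + 2x^3 + 2.
|GF(3^4)^×| = 3^4 − 1 = 80. Prime factorization: 80 = 2^4·5.
f is primitive ⇔ x has order 80 in GF(3)[x]/(f), i.e. x^(80/q) ≠ 1 for each prime q | 80.
x^(40) mod f = 2.
x^(16) mod f = 2x^2 + x + 2.
None equal 1, so x has full order 80; f is primitive.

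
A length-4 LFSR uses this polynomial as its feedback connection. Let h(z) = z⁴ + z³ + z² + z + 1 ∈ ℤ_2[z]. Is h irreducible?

Check for roots in ℤ_2: h(0) = 1; h(1) = 1.
No roots, so no linear factors.
Monic irreducibles of degree 2 over GF(2): z² + z + 1.
None of them divide h (all give nonzero remainder).
No irreducible factor of degree ≤ 2 exists, so h is irreducible over GF(2).

Yes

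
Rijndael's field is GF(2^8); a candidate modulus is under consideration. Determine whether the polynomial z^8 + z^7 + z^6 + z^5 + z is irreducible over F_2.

No

Write g(z) = z^8 + z^7 + z^6 + z^5 + z.
Check for roots in F_2: g(0) = 0 → root; g(1) = 1.
g(0) = 0, so (z) divides g(z); g is reducible.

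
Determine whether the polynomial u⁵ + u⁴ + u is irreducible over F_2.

No

Write P(u) = u⁵ + u⁴ + u.
Check for roots in F_2: P(0) = 0 → root; P(1) = 1.
P(0) = 0, so (u) divides P(u); P is reducible.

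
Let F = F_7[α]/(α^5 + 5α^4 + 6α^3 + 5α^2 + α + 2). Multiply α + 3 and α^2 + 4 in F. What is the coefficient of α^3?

1

Multiply in F_7[α]: (α + 3)·(α^2 + 4) = α^3 + 3α^2 + 4α + 5.
Reduced: α^3 + 3α^2 + 4α + 5.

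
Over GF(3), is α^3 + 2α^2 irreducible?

Write h(α) = α^3 + 2α^2.
Check for roots in GF(3): h(0) = 0 → root; h(1) = 0 → root; h(2) = 1.
h(0) = 0, so (α) divides h(α); h is reducible.

No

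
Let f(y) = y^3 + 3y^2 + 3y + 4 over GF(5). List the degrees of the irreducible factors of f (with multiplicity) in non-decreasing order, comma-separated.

1, 2

Roots in GF(5): f(0) = 4; f(1) = 1; f(2) = 0 → root; f(3) = 2; f(4) = 3.
Linear factors from roots: (y + 3).
Complete factorization: f(y) = (y + 3)·(y^2 + 3).
Factor degrees with multiplicity: 1 + 2 = 3.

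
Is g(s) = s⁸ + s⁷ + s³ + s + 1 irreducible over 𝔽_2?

Yes

Check for roots in 𝔽_2: g(0) = 1; g(1) = 1.
No roots, so no linear factors.
Monic irreducibles of degree 2 over GF(2): s² + s + 1.
None of them divide g (all give nonzero remainder).
Monic irreducibles of degree 3 over GF(2): s³ + s + 1, s³ + s² + 1.
None of them divide g (all give nonzero remainder).
Monic irreducibles of degree 4 over GF(2): s⁴ + s + 1, s⁴ + s³ + 1, s⁴ + s³ + s² + s + 1.
None of them divide g (all give nonzero remainder).
No irreducible factor of degree ≤ 4 exists, so g is irreducible over GF(2).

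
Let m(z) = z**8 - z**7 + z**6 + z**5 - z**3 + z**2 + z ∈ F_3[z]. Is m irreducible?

No

Check for roots in F_3: m(0) = 0 → root; m(1) = 0 → root; m(2) = 0 → root.
m(0) = 0, so (z) divides m(z); m is reducible.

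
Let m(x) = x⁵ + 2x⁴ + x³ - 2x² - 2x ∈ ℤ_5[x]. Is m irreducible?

No

Check for roots in ℤ_5: m(0) = 0 → root; m(1) = 0 → root; m(2) = 0 → root; m(3) = 3; m(4) = 0 → root.
m(0) = 0, so (x) divides m(x); m is reducible.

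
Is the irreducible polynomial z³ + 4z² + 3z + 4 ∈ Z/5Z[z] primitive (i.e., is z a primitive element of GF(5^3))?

No

Write f(z) = z³ + 4z² + 3z + 4.
|GF(5^3)^×| = 5^3 − 1 = 124. Prime factorization: 124 = 2^2·31.
f is primitive ⇔ z has order 124 in GF(5)[z]/(f), i.e. z^(124/q) ≠ 1 for each prime q | 124.
z^(62) mod f = 1
z^(4) mod f = 3z² + 3z + 1.
Since z^(62) = 1, the order of z divides 62 < 124; not primitive.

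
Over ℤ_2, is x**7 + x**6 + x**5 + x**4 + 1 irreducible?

Write f(x) = x**7 + x**6 + x**5 + x**4 + 1.
Check for roots in ℤ_2: f(0) = 1; f(1) = 1.
No roots, so no linear factors.
Monic irreducibles of degree 2 over GF(2): x**2 + x + 1.
None of them divide f (all give nonzero remainder).
Monic irreducibles of degree 3 over GF(2): x**3 + x + 1, x**3 + x**2 + 1.
None of them divide f (all give nonzero remainder).
No irreducible factor of degree ≤ 3 exists, so f is irreducible over GF(2).

Yes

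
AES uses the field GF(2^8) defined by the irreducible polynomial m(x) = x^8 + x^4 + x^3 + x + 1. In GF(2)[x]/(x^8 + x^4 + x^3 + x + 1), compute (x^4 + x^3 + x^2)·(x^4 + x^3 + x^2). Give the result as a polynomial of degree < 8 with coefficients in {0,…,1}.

Multiply in GF(2)[x]: (x^4 + x^3 + x^2)·(x^4 + x^3 + x^2) = x^8 + x^6 + x^4.
Reduce using x^8 ≡ x^4 + x^3 + x + 1 (mod x^8 + x^4 + x^3 + x + 1).
Reduced: x^6 + x^3 + x + 1.

x^6 + x^3 + x + 1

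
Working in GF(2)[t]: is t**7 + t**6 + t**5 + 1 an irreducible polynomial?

Write P(t) = t**7 + t**6 + t**5 + 1.
Check for roots in GF(2): P(0) = 1; P(1) = 0 → root.
P(1) = 0, so (t − 1) divides P(t); P is reducible.

No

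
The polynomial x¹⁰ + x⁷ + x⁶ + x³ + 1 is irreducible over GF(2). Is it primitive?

Write f(x) = x¹⁰ + x⁷ + x⁶ + x³ + 1.
|GF(2^10)^×| = 2^10 − 1 = 1023. Prime factorization: 1023 = 3·11·31.
f is primitive ⇔ x has order 1023 in GF(2)[x]/(f), i.e. x^(1023/q) ≠ 1 for each prime q | 1023.
x^(341) mod f = 1
x^(93) mod f = x⁸ + x⁷ + x⁶ + x⁵ + x⁴ + x².
x^(33) mod f = x⁹ + x⁷ + x⁶ + x⁵ + x⁴ + x + 1.
Since x^(341) = 1, the order of x divides 341 < 1023; not primitive.

No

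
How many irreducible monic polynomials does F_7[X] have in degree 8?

720300

The number of monic irreducibles of degree 8 over GF(7) is (1/8)·Σ_{d∣8} μ(8/d) 7^d.
Divisors of 8: 1, 2, 4, 8; μ(8/d) for each: 0, 0, -1, 1.
Σ = − 7^4 + 7^8 = 5762400.
N = 5762400/8 = 720300.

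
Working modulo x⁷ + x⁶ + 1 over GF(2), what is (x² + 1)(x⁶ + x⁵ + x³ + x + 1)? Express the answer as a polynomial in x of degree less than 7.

Multiply in GF(2)[x]: (x² + 1)·(x⁶ + x⁵ + x³ + x + 1) = x⁸ + x⁷ + x⁶ + x² + x + 1.
Reduce using x⁷ ≡ x⁶ + 1 (mod x⁷ + x⁶ + 1).
Reduced: x⁶ + x² + 1.

x^6 + x^2 + 1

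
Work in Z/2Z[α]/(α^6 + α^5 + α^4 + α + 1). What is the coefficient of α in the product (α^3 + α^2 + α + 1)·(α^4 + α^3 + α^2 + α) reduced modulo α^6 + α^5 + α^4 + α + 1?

Multiply in Z/2Z[α]: (α^3 + α^2 + α + 1)·(α^4 + α^3 + α^2 + α) = α^7 + α^5 + α^3 + α.
Reduce using α^6 ≡ α^5 + α^4 + α + 1 (mod α^6 + α^5 + α^4 + α + 1).
Reduced: α^5 + α^4 + α^3 + α^2 + α + 1.

1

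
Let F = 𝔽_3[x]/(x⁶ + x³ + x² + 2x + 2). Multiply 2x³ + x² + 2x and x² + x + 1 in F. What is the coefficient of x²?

Multiply in 𝔽_3[x]: (2x³ + x² + 2x)·(x² + x + 1) = 2x⁵ + 2x³ + 2x.
Reduced: 2x⁵ + 2x³ + 2x.

0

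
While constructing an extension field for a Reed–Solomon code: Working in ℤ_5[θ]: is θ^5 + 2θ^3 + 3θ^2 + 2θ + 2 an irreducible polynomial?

Write h(θ) = θ^5 + 2θ^3 + 3θ^2 + 2θ + 2.
Check for roots in ℤ_5: h(0) = 2; h(1) = 0 → root; h(2) = 1; h(3) = 2; h(4) = 0 → root.
h(1) = 0, so (θ − 1) divides h(θ); h is reducible.

No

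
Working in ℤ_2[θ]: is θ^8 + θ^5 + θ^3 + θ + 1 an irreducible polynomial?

Write m(θ) = θ^8 + θ^5 + θ^3 + θ + 1.
Check for roots in ℤ_2: m(0) = 1; m(1) = 1.
No roots, so no linear factors.
Monic irreducibles of degree 2 over GF(2): θ^2 + θ + 1.
None of them divide m (all give nonzero remainder).
Monic irreducibles of degree 3 over GF(2): θ^3 + θ + 1, θ^3 + θ^2 + 1.
None of them divide m (all give nonzero remainder).
Monic irreducibles of degree 4 over GF(2): θ^4 + θ + 1, θ^4 + θ^3 + 1, θ^4 + θ^3 + θ^2 + θ + 1.
None of them divide m (all give nonzero remainder).
No irreducible factor of degree ≤ 4 exists, so m is irreducible over GF(2).

Yes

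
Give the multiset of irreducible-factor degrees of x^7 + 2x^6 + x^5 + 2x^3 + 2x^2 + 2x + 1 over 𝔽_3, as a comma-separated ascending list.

Write f(x) = x^7 + 2x^6 + x^5 + 2x^3 + 2x^2 + 2x + 1.
Roots in 𝔽_3: f(0) = 1; f(1) = 2; f(2) = 2.
Complete factorization: f(x) = (x^2 + 1)·(x^2 + x + 2)·(x^3 + x^2 + 2).
Factor degrees with multiplicity: 2 + 2 + 3 = 7.

2, 2, 3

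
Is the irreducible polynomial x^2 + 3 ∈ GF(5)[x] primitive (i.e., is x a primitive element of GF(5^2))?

No

Write f(x) = x^2 + 3.
|GF(5^2)^×| = 5^2 − 1 = 24. Prime factorization: 24 = 2^3·3.
f is primitive ⇔ x has order 24 in GF(5)[x]/(f), i.e. x^(24/q) ≠ 1 for each prime q | 24.
x^(12) mod f = 4.
x^(8) mod f = 1
Since x^(8) = 1, the order of x divides 8 < 24; not primitive.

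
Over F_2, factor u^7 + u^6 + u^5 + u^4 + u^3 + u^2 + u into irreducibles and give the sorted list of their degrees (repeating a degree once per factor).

1, 3, 3

Write g(u) = u^7 + u^6 + u^5 + u^4 + u^3 + u^2 + u.
Roots in F_2: g(0) = 0 → root; g(1) = 1.
Linear factors from roots: (u).
Complete factorization: g(u) = (u)·(u^3 + u + 1)·(u^3 + u^2 + 1).
Factor degrees with multiplicity: 1 + 3 + 3 = 7.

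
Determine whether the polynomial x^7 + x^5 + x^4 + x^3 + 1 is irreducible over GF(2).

Write P(x) = x^7 + x^5 + x^4 + x^3 + 1.
Check for roots in GF(2): P(0) = 1; P(1) = 1.
No roots, so no linear factors.
Monic irreducibles of degree 2 over GF(2): x^2 + x + 1.
None of them divide P (all give nonzero remainder).
Monic irreducibles of degree 3 over GF(2): x^3 + x + 1, x^3 + x^2 + 1.
None of them divide P (all give nonzero remainder).
No irreducible factor of degree ≤ 3 exists, so P is irreducible over GF(2).

Yes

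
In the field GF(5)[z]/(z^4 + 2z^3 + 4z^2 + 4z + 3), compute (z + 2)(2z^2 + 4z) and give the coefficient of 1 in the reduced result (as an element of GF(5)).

Multiply in GF(5)[z]: (z + 2)·(2z^2 + 4z) = 2z^3 + 3z^2 + 3z.
Reduced: 2z^3 + 3z^2 + 3z.

0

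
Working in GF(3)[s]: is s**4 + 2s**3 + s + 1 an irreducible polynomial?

Write f(s) = s**4 + 2s**3 + s + 1.
Check for roots in GF(3): f(0) = 1; f(1) = 2; f(2) = 2.
No roots, so no linear factors.
Monic irreducibles of degree 2 over GF(3): s**2 + 1, s**2 + s + 2, s**2 + 2s + 2.
None of them divide f (all give nonzero remainder).
No irreducible factor of degree ≤ 2 exists, so f is irreducible over GF(3).

Yes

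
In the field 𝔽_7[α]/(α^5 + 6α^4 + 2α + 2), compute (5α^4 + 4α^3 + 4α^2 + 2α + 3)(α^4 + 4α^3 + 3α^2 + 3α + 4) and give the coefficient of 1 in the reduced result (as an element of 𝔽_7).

4

Multiply in 𝔽_7[α]: (5α^4 + 4α^3 + 4α^2 + 2α + 3)·(α^4 + 4α^3 + 3α^2 + 3α + 4) = 5α^8 + 3α^7 + 3α^5 + 6α^4 + 4α^3 + 3α^2 + 3α + 5.
Reduce using α^5 ≡ α^4 + 5α + 5 (mod α^5 + 6α^4 + 2α + 2).
Reduced: 6α^3 + 6α^2 + 4.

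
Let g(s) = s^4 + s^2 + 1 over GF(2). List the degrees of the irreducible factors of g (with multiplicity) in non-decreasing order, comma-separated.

2, 2

Roots in GF(2): g(0) = 1; g(1) = 1.
Complete factorization: g(s) = (s^2 + s + 1)^2.
Factor degrees with multiplicity: 2 + 2 = 4.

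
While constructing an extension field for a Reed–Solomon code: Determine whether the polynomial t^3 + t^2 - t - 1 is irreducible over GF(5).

Write h(t) = t^3 + t^2 - t - 1.
Check for roots in GF(5): h(0) = 4; h(1) = 0 → root; h(2) = 4; h(3) = 2; h(4) = 0 → root.
h(1) = 0, so (t − 1) divides h(t); h is reducible.

No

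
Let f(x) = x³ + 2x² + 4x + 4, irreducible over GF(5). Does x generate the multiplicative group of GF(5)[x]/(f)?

No

|GF(5^3)^×| = 5^3 − 1 = 124. Prime factorization: 124 = 2^2·31.
f is primitive ⇔ x has order 124 in GF(5)[x]/(f), i.e. x^(124/q) ≠ 1 for each prime q | 124.
x^(62) mod f = 1
x^(4) mod f = 4x + 3.
Since x^(62) = 1, the order of x divides 62 < 124; not primitive.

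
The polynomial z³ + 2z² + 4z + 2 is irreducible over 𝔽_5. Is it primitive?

Yes

Write f(z) = z³ + 2z² + 4z + 2.
|GF(5^3)^×| = 5^3 − 1 = 124. Prime factorization: 124 = 2^2·31.
f is primitive ⇔ z has order 124 in GF(5)[z]/(f), i.e. z^(124/q) ≠ 1 for each prime q | 124.
z^(62) mod f = 4.
z^(4) mod f = z + 4.
None equal 1, so z has full order 124; f is primitive.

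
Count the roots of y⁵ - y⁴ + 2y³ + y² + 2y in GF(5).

4

Write P(y) = y⁵ - y⁴ + 2y³ + y² + 2y.
Evaluate at each of the 5 elements of GF(5):
P(0) = 0 → root; P(1) = 0 → root; P(2) = 0 → root; P(3) = 1; P(4) = 0 → root.
Roots: {0, 1, 2, 4}.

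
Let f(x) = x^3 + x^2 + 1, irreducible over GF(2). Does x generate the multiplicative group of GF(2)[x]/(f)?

Yes

|GF(2^3)^×| = 2^3 − 1 = 7. Prime factorization: 7 = 7.
f is primitive ⇔ x has order 7 in GF(2)[x]/(f), i.e. x^(7/q) ≠ 1 for each prime q | 7.
x^(1) mod f = x.
None equal 1, so x has full order 7; f is primitive.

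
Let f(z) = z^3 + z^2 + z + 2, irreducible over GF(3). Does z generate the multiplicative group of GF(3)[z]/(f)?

|GF(3^3)^×| = 3^3 − 1 = 26. Prime factorization: 26 = 2·13.
f is primitive ⇔ z has order 26 in GF(3)[z]/(f), i.e. z^(26/q) ≠ 1 for each prime q | 26.
z^(13) mod f = 1
z^(2) mod f = z^2.
Since z^(13) = 1, the order of z divides 13 < 26; not primitive.

No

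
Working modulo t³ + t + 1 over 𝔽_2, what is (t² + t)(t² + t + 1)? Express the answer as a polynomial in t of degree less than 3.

t^2

Multiply in 𝔽_2[t]: (t² + t)·(t² + t + 1) = t⁴ + t.
Reduce using t³ ≡ t + 1 (mod t³ + t + 1).
Reduced: t².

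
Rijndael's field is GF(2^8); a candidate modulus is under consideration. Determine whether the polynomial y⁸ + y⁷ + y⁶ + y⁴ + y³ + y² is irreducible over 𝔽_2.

No

Write f(y) = y⁸ + y⁷ + y⁶ + y⁴ + y³ + y².
Check for roots in 𝔽_2: f(0) = 0 → root; f(1) = 0 → root.
f(0) = 0, so (y) divides f(y); f is reducible.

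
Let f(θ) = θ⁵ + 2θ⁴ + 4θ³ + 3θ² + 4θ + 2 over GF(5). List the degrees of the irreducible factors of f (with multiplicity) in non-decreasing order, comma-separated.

2, 3

Roots in GF(5): f(0) = 2; f(1) = 1; f(2) = 3; f(3) = 4; f(4) = 3.
Complete factorization: f(θ) = (θ² + 3θ + 3)·(θ³ + 4θ² + 4θ + 4).
Factor degrees with multiplicity: 2 + 3 = 5.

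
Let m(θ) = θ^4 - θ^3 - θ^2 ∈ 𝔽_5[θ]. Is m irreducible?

Check for roots in 𝔽_5: m(0) = 0 → root; m(1) = 4; m(2) = 4; m(3) = 0 → root; m(4) = 1.
m(0) = 0, so (θ) divides m(θ); m is reducible.

No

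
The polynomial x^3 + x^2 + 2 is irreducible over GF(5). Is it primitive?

Yes

Write f(x) = x^3 + x^2 + 2.
|GF(5^3)^×| = 5^3 − 1 = 124. Prime factorization: 124 = 2^2·31.
f is primitive ⇔ x has order 124 in GF(5)[x]/(f), i.e. x^(124/q) ≠ 1 for each prime q | 124.
x^(62) mod f = 4.
x^(4) mod f = x^2 + 3x + 2.
None equal 1, so x has full order 124; f is primitive.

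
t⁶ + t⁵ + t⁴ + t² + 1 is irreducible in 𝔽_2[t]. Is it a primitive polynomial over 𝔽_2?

No

Write f(t) = t⁶ + t⁵ + t⁴ + t² + 1.
|GF(2^6)^×| = 2^6 − 1 = 63. Prime factorization: 63 = 3^2·7.
f is primitive ⇔ t has order 63 in GF(2)[t]/(f), i.e. t^(63/q) ≠ 1 for each prime q | 63.
t^(21) mod f = 1
t^(9) mod f = t³ + 1.
Since t^(21) = 1, the order of t divides 21 < 63; not primitive.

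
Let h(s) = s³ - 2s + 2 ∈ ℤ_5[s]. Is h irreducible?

Yes

Check for roots in ℤ_5: h(0) = 2; h(1) = 1; h(2) = 1; h(3) = 3; h(4) = 3.
No roots. A degree-3 polynomial over a field with no linear factor is irreducible.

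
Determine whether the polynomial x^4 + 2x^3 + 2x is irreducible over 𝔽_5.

Write f(x) = x^4 + 2x^3 + 2x.
Check for roots in 𝔽_5: f(0) = 0 → root; f(1) = 0 → root; f(2) = 1; f(3) = 1; f(4) = 2.
f(0) = 0, so (x) divides f(x); f is reducible.

No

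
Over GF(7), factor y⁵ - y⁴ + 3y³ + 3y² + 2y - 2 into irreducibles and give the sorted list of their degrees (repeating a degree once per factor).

5

Write h(y) = y⁵ - y⁴ + 3y³ + 3y² + 2y - 2.
Complete factorization: h(y) = (y⁵ - y⁴ + 3y³ + 3y² + 2y - 2).
Factor degrees with multiplicity: 5 = 5.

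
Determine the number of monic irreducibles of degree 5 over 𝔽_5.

624

The number of monic irreducibles of degree 5 over GF(5) is (1/5)·Σ_{d∣5} μ(5/d) 5^d.
Divisors of 5: 1, 5; μ(5/d) for each: -1, 1.
Σ = − 5^1 + 5^5 = 3120.
N = 3120/5 = 624.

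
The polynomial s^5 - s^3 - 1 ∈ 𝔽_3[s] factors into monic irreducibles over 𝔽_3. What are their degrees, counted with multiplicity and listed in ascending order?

2, 3

Write f(s) = s^5 - s^3 - 1.
Roots in 𝔽_3: f(0) = 2; f(1) = 2; f(2) = 2.
Complete factorization: f(s) = (s^2 + s - 1)·(s^3 - s^2 + s + 1).
Factor degrees with multiplicity: 2 + 3 = 5.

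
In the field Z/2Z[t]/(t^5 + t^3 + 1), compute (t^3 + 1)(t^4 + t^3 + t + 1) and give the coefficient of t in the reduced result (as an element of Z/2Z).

0

Multiply in Z/2Z[t]: (t^3 + 1)·(t^4 + t^3 + t + 1) = t^7 + t^6 + t + 1.
Reduce using t^5 ≡ t^3 + 1 (mod t^5 + t^3 + 1).
Reduced: t^4 + t^3 + t^2.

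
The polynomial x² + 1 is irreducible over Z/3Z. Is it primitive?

No

Write f(x) = x² + 1.
|GF(3^2)^×| = 3^2 − 1 = 8. Prime factorization: 8 = 2^3.
f is primitive ⇔ x has order 8 in GF(3)[x]/(f), i.e. x^(8/q) ≠ 1 for each prime q | 8.
x^(4) mod f = 1
Since x^(4) = 1, the order of x divides 4 < 8; not primitive.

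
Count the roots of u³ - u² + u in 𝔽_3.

2

Write h(u) = u³ - u² + u.
Evaluate at each of the 3 elements of 𝔽_3:
h(0) = 0 → root; h(1) = 1; h(2) = 0 → root.
Roots: {0, 2}.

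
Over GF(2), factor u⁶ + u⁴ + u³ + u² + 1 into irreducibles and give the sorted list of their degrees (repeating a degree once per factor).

2, 4

Write h(u) = u⁶ + u⁴ + u³ + u² + 1.
Roots in GF(2): h(0) = 1; h(1) = 1.
Complete factorization: h(u) = (u² + u + 1)·(u⁴ + u³ + u² + u + 1).
Factor degrees with multiplicity: 2 + 4 = 6.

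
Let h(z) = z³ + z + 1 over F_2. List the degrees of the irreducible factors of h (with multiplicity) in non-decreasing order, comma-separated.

3

Roots in F_2: h(0) = 1; h(1) = 1.
Complete factorization: h(z) = (z³ + z + 1).
Factor degrees with multiplicity: 3 = 3.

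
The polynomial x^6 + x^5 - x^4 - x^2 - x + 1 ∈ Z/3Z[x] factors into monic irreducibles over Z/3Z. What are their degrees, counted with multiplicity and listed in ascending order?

Write g(x) = x^6 + x^5 - x^4 - x^2 - x + 1.
Roots in Z/3Z: g(0) = 1; g(1) = 0 → root; g(2) = 0 → root.
Linear factors from roots: (x - 1), (x + 1).
Complete factorization: g(x) = (x + 1)·(x - 1)·(x^2 + 1)·(x^2 + x - 1).
Factor degrees with multiplicity: 1 + 1 + 2 + 2 = 6.

1, 1, 2, 2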